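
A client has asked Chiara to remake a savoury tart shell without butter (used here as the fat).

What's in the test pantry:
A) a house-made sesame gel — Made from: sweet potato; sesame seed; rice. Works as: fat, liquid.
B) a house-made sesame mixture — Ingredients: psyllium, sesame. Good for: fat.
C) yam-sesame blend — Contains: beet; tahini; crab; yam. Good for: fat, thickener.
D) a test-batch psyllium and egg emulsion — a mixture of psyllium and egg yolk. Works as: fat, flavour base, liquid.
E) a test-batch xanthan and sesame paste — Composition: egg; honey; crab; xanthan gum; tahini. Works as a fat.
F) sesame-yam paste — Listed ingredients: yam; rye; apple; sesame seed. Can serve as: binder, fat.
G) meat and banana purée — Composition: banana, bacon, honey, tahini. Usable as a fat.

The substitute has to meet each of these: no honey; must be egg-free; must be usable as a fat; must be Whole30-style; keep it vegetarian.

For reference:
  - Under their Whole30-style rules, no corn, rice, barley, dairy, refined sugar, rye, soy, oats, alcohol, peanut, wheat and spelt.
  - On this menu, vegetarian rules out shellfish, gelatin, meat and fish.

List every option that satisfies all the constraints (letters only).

A: has rice, so not Whole30-style — no
B: only sesame and psyllium; none excluded — keep
C: has crab, so not vegetarian — reject
D: has egg yolk, so not egg-free — out
E: has crab, so not vegetarian; has egg, so not egg-free (and 1 more) — no
F: has rye, so not Whole30-style — no
G: has bacon, so not vegetarian; has honey, so not honey-free — no

B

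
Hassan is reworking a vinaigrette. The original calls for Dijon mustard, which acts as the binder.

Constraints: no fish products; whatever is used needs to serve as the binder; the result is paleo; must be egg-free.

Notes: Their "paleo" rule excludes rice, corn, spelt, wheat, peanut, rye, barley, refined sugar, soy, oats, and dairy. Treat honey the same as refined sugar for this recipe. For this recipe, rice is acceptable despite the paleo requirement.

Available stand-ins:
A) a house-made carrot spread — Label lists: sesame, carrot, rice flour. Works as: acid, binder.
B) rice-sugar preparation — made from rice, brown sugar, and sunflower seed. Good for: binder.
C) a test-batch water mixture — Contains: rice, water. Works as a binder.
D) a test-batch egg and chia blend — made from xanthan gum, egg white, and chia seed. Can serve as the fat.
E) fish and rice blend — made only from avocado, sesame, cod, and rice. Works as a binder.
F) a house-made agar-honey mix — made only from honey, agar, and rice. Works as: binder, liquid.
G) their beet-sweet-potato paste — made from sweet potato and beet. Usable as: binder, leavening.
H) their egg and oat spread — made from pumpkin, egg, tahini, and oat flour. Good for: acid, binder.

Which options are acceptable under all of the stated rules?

A, C, G

A: rice is permitted under the paleo carve-out; nothing else excluded — keep
B: has brown sugar, so not paleo — reject
C: rice is permitted under the paleo carve-out; nothing else excluded — valid
D: not usable as a binder; has egg white, so not egg-free — out
E: has cod, so not fish-free — reject
F: has honey, so not paleo — out
G: works as a binder, no fish, no egg — keep
H: has oat flour, so not paleo; has egg, so not egg-free — out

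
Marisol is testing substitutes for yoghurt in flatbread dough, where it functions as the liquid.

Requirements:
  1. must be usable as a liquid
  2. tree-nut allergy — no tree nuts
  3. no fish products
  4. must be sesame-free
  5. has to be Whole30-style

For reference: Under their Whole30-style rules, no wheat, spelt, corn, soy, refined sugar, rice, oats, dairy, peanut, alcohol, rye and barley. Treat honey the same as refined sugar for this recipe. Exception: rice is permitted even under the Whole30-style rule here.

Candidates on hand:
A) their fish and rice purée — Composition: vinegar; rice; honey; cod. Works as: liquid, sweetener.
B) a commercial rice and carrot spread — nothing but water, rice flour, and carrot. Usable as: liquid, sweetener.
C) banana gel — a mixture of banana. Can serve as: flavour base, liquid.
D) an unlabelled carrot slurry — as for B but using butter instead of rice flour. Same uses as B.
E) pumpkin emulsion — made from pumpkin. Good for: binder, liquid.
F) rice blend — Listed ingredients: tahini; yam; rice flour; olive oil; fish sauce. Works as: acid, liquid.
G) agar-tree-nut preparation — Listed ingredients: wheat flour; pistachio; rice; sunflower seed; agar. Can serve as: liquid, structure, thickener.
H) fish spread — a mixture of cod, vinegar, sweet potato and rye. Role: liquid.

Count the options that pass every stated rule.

A: has honey, so not Whole30-style; has cod, so not fish-free — reject
B: rice is permitted under the Whole30-style carve-out; nothing else excluded — keep
C: only banana; none excluded — valid
D: has butter, so not Whole30-style — reject
E: works as a liquid, Whole30-style, no tree nuts — keep
F: has tahini, so not sesame-free; has fish sauce, so not fish-free — out
G: has wheat flour, so not Whole30-style; has pistachio, so not tree-nut-free — no
H: has rye, so not Whole30-style; has cod, so not fish-free — reject

3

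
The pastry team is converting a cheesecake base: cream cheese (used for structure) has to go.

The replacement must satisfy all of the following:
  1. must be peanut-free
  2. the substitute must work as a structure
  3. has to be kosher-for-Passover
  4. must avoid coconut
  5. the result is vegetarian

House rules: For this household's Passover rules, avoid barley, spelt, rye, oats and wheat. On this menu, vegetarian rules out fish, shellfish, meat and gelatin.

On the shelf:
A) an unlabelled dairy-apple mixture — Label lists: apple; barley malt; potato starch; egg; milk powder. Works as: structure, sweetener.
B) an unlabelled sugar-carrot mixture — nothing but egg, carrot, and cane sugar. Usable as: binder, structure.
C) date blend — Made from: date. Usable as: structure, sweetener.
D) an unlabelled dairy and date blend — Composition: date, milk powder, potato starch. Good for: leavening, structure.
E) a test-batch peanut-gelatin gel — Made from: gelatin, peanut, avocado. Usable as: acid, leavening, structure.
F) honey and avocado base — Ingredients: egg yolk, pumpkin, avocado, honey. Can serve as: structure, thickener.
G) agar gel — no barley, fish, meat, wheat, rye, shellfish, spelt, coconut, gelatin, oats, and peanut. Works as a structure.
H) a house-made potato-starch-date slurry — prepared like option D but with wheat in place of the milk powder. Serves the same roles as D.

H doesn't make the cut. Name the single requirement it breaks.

kosher-for-Passover

usable as a structure: satisfied
kosher-for-Passover: has wheat — fails
vegetarian: satisfied
peanut-free: satisfied
coconut-free: satisfied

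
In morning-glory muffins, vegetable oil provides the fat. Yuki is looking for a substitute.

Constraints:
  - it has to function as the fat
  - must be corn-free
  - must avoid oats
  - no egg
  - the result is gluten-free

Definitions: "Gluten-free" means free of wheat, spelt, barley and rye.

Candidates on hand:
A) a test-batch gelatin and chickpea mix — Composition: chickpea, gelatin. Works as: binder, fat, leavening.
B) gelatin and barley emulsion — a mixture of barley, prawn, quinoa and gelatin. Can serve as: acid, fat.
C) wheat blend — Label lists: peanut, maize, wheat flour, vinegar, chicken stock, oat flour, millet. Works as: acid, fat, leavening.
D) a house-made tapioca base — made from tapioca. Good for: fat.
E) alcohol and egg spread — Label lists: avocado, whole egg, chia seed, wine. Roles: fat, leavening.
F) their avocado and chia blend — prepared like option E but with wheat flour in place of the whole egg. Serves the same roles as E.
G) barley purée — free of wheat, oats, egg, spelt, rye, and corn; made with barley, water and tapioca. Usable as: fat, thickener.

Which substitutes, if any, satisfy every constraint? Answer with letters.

A: only gelatin and chickpea; none excluded — valid
B: has barley, so not gluten-free — reject
C: has wheat flour, so not gluten-free; has maize, so not corn-free (and 1 more) — no
D: no corn, gluten-free — OK
E: has whole egg, so not egg-free — no
F: has wheat flour, so not gluten-free — out
G: has barley, so not gluten-free — reject

A, D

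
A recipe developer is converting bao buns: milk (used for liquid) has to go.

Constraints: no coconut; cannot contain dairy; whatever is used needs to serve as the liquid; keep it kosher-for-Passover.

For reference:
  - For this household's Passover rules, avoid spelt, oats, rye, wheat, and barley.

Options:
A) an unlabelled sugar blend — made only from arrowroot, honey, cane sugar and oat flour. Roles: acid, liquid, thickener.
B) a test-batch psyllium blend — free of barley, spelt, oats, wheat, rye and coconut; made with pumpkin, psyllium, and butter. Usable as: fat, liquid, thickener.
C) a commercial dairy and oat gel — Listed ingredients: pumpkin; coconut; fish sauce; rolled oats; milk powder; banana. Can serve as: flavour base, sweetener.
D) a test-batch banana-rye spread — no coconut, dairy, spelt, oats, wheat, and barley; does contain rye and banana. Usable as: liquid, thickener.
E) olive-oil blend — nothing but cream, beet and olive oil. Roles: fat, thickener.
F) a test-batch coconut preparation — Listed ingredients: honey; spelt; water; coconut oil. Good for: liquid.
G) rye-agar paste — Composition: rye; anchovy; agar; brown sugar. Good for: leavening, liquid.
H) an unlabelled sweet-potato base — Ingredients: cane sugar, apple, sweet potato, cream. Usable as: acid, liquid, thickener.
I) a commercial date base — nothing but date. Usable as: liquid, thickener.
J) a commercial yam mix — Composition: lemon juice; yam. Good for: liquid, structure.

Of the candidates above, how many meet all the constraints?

2

A: has oat flour, so not kosher-for-Passover — out
B: has butter, so not dairy-free — out
C: not usable as a liquid; has rolled oats, so not kosher-for-Passover (and 2 more) — no
D: has rye, so not kosher-for-Passover — out
E: not usable as a liquid; has cream, so not dairy-free — reject
F: has spelt, so not kosher-for-Passover; has coconut oil, so not coconut-free — out
G: has rye, so not kosher-for-Passover — out
H: has cream, so not dairy-free — out
I: only date; none excluded — valid
J: only lemon juice and yam; none excluded — valid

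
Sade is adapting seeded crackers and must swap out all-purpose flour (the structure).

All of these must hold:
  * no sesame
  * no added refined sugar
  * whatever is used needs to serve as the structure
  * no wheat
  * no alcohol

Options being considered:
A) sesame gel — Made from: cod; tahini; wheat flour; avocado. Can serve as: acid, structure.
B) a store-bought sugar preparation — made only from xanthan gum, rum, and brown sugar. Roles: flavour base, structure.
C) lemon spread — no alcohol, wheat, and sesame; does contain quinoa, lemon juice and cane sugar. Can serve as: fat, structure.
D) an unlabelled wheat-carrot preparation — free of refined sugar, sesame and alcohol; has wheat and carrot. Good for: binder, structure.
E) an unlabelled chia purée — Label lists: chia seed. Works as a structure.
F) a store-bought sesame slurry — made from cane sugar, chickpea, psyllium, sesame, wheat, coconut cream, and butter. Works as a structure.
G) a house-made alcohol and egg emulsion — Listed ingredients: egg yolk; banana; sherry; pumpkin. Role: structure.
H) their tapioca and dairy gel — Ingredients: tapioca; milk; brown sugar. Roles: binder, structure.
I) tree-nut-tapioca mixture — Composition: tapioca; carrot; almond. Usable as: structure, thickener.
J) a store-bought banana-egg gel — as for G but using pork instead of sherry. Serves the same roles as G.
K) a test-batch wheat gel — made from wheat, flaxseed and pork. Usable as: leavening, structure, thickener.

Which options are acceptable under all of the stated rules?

A: has tahini, so not sesame-free; has wheat flour, so not wheat-free — out
B: has rum, so not alcohol-free; has brown sugar, so not no-added-sugar — out
C: has cane sugar, so not no-added-sugar — out
D: has wheat, so not wheat-free — no
E: nothing on the exclusion list — valid
F: has sesame, so not sesame-free; has cane sugar, so not no-added-sugar (and 1 more) — reject
G: has sherry, so not alcohol-free — reject
H: has brown sugar, so not no-added-sugar — out
I: only almond, tapioca, and carrot; none excluded — valid
J: egg yolk and pork etc. — none of it excluded — OK
K: has wheat, so not wheat-free — no

E, I, J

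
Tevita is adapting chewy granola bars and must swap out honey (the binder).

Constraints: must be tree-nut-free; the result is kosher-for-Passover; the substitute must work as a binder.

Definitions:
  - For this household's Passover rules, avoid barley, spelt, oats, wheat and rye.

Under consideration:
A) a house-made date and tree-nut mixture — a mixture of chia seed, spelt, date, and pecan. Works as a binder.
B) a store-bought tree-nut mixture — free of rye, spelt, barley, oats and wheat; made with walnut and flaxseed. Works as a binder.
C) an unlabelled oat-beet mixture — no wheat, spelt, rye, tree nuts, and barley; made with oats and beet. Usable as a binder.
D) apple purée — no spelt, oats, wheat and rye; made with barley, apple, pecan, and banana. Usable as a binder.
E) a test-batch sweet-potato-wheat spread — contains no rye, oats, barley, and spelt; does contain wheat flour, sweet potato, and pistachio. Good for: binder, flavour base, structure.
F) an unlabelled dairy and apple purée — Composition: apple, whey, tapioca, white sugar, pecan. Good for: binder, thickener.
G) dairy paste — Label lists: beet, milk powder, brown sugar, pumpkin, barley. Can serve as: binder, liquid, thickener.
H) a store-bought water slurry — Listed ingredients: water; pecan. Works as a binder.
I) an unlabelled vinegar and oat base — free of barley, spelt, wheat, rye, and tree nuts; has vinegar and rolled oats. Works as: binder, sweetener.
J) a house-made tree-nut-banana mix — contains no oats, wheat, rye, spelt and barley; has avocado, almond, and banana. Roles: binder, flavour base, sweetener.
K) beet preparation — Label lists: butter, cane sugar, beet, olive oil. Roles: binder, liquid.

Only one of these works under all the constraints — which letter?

K

A: has spelt, so not kosher-for-Passover; has pecan, so not tree-nut-free — reject
B: has walnut, so not tree-nut-free — reject
C: has oats, so not kosher-for-Passover — no
D: has barley, so not kosher-for-Passover; has pecan, so not tree-nut-free — reject
E: has wheat flour, so not kosher-for-Passover; has pistachio, so not tree-nut-free — no
F: has pecan, so not tree-nut-free — out
G: has barley, so not kosher-for-Passover — no
H: has pecan, so not tree-nut-free — reject
I: has rolled oats, so not kosher-for-Passover — reject
J: has almond, so not tree-nut-free — out
K: butter and cane sugar etc. — none of it excluded — keep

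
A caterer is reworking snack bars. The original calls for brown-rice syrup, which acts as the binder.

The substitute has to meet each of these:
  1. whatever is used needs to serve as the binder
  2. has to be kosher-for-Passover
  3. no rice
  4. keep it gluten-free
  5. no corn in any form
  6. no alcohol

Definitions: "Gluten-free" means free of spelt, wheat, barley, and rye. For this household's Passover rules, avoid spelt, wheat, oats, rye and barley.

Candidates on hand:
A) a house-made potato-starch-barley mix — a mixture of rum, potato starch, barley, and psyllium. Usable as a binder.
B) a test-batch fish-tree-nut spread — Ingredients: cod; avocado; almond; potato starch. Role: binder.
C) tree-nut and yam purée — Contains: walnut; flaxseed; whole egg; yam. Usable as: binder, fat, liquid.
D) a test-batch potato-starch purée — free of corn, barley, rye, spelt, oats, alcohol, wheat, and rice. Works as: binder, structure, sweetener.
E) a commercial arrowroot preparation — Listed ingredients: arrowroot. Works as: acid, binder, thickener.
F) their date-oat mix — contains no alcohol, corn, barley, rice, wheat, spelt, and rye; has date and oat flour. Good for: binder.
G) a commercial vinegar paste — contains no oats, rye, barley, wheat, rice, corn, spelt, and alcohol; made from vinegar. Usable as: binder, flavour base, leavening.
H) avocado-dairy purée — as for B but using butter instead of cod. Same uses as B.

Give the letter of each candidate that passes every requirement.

A: has barley, so not gluten-free; has barley, so not kosher-for-Passover (and 1 more) — reject
B: nothing on the exclusion list — OK
C: whole egg and walnut etc. — none of it excluded — keep
D: works as a binder, no corn, gluten-free — valid
E: no alcohol, kosher-for-Passover — keep
F: has oat flour, so not kosher-for-Passover — out
G: no rice, kosher-for-Passover — OK
H: butter and almond etc. — none of it excluded — OK

B, C, D, E, G, H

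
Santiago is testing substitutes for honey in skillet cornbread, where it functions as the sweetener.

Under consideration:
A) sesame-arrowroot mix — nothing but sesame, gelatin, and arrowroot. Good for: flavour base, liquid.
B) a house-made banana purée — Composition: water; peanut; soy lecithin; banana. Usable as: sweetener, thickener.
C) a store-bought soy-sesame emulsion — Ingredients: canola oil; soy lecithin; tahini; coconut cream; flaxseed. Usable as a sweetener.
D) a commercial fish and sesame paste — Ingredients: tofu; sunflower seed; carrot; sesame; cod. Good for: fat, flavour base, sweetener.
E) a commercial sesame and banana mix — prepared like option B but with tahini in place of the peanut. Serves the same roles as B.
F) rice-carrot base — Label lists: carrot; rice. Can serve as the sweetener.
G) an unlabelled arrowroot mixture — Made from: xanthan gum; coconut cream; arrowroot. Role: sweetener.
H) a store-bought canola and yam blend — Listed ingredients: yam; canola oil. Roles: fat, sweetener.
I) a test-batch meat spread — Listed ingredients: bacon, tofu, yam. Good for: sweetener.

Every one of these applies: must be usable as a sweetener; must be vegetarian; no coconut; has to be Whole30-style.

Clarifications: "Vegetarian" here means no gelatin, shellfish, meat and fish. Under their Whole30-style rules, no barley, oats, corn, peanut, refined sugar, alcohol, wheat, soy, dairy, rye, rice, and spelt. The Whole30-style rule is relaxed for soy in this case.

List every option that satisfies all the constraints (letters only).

E, H

A: not usable as a sweetener; has gelatin, so not vegetarian — reject
B: has peanut, so not Whole30-style — reject
C: has coconut cream, so not coconut-free — no
D: has cod, so not vegetarian — out
E: soy is permitted under the Whole30-style carve-out; nothing else excluded — OK
F: has rice, so not Whole30-style — reject
G: has coconut cream, so not coconut-free — out
H: nothing on the exclusion list — keep
I: has bacon, so not vegetarian — out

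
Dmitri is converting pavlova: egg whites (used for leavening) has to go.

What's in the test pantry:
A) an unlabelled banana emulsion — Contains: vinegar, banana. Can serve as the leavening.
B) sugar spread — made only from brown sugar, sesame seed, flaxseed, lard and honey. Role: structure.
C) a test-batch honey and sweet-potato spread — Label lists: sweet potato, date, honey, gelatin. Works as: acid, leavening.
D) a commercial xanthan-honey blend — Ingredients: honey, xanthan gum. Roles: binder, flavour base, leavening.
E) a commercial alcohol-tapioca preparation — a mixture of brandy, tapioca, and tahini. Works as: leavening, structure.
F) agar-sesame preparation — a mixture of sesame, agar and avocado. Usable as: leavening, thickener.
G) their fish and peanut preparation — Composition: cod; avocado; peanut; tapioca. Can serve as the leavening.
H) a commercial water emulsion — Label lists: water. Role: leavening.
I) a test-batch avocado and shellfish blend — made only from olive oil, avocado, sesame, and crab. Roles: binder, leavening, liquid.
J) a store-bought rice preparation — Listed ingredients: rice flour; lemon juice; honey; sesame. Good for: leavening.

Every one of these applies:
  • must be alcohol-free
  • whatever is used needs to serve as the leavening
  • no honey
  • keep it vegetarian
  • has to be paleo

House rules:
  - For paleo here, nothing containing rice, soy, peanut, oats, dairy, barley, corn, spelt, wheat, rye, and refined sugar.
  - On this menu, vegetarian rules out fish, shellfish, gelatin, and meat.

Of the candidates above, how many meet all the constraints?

A: every rule checks out — keep
B: not usable as a leavening; has brown sugar, so not paleo (and 2 more) — reject
C: has gelatin, so not vegetarian; has honey, so not honey-free — reject
D: has honey, so not honey-free — no
E: has brandy, so not alcohol-free — reject
F: vegetarian, no alcohol — keep
G: has peanut, so not paleo; has cod, so not vegetarian — out
H: only water; none excluded — keep
I: has crab, so not vegetarian — reject
J: has rice flour, so not paleo; has honey, so not honey-free — out

3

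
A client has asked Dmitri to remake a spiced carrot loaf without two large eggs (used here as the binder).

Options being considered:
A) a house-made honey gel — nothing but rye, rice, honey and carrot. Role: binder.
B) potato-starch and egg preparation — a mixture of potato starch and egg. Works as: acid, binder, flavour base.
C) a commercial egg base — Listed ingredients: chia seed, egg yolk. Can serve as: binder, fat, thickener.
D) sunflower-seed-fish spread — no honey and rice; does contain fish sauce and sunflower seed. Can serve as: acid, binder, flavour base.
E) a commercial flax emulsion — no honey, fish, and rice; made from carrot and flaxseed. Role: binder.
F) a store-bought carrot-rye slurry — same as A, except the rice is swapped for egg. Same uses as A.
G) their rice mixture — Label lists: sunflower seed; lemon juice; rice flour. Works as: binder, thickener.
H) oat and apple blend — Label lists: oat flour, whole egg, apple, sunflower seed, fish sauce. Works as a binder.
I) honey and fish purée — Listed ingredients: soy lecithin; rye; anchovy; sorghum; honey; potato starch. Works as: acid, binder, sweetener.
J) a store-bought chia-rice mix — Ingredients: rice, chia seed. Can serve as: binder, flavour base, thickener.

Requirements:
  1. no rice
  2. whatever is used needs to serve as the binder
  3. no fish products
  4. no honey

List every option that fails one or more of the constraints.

A: has rice, so not rice-free; has honey, so not honey-free — out
B: only egg and potato starch; none excluded — valid
C: only egg yolk and chia seed; none excluded — keep
D: has fish sauce, so not fish-free — out
E: works as a binder, no honey, no rice — keep
F: has honey, so not honey-free — no
G: has rice flour, so not rice-free — no
H: has fish sauce, so not fish-free — out
I: has anchovy, so not fish-free; has honey, so not honey-free — no
J: has rice, so not rice-free — reject

A, D, F, G, H, I, J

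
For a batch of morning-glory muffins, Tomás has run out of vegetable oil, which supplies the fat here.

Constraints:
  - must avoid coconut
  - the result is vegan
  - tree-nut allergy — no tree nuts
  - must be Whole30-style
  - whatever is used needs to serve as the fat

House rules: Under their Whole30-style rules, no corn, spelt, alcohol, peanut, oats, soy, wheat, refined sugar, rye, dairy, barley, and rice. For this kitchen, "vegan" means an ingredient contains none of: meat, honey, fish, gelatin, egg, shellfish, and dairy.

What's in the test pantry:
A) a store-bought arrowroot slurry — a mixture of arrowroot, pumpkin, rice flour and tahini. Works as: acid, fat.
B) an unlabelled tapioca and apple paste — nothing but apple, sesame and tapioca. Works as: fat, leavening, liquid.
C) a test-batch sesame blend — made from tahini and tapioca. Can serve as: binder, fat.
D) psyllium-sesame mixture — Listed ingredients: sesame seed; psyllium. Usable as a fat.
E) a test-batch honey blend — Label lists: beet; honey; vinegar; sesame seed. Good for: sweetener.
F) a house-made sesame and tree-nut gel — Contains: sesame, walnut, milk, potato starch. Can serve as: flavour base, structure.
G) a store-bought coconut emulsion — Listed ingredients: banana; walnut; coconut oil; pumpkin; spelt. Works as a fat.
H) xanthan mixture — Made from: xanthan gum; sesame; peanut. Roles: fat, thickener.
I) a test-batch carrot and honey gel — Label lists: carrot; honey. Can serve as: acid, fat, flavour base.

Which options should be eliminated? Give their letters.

A, E, F, G, H, I

A: has rice flour, so not Whole30-style — reject
B: all constraints satisfied — valid
C: no tree nuts, Whole30-style — keep
D: works as a fat, no tree nuts, Whole30-style — OK
E: not usable as a fat; has honey, so not vegan — reject
F: not usable as a fat; has milk, so not Whole30-style (and 2 more) — reject
G: has spelt, so not Whole30-style; has walnut, so not tree-nut-free (and 1 more) — reject
H: has peanut, so not Whole30-style — out
I: has honey, so not vegan — no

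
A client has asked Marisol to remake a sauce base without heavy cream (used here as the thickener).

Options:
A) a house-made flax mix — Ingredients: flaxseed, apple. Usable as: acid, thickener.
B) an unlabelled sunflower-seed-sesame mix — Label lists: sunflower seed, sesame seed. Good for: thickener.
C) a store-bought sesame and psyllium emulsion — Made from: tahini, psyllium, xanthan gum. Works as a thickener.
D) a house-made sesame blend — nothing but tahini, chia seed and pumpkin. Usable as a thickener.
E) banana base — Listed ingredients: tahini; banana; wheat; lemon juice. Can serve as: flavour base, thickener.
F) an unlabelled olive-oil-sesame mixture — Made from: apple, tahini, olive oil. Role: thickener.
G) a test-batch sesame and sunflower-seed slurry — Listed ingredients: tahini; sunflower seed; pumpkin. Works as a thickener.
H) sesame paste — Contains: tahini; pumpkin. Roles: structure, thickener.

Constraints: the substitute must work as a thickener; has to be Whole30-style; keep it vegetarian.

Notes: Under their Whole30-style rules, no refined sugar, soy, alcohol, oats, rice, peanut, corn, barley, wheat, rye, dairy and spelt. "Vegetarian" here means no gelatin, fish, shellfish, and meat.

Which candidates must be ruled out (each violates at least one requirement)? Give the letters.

A: vegetarian, Whole30-style — valid
B: works as a thickener, vegetarian, Whole30-style — keep
C: Whole30-style, vegetarian — OK
D: nothing on the exclusion list — OK
E: has wheat, so not Whole30-style — no
F: every rule checks out — OK
G: works as a thickener, Whole30-style, vegetarian — keep
H: works as a thickener, Whole30-style, vegetarian — valid

E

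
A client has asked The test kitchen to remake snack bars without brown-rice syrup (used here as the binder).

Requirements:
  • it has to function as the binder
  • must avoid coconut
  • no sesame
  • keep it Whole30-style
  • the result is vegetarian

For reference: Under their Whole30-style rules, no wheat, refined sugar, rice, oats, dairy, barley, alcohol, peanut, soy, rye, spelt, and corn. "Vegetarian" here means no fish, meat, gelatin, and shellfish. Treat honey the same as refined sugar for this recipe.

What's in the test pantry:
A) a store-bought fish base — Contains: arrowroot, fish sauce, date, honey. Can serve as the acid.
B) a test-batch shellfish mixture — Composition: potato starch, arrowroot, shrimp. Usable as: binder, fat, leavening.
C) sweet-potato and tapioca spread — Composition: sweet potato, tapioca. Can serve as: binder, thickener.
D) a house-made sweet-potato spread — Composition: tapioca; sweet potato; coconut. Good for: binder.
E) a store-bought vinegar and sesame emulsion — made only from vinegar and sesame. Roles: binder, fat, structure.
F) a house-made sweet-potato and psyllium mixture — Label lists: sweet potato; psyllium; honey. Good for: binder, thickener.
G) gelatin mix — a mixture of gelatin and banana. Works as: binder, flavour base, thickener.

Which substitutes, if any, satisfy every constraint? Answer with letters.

A: not usable as a binder; has honey, so not Whole30-style (and 1 more) — reject
B: has shrimp, so not vegetarian — no
C: all constraints satisfied — keep
D: has coconut, so not coconut-free — out
E: has sesame, so not sesame-free — no
F: has honey, so not Whole30-style — out
G: has gelatin, so not vegetarian — reject

C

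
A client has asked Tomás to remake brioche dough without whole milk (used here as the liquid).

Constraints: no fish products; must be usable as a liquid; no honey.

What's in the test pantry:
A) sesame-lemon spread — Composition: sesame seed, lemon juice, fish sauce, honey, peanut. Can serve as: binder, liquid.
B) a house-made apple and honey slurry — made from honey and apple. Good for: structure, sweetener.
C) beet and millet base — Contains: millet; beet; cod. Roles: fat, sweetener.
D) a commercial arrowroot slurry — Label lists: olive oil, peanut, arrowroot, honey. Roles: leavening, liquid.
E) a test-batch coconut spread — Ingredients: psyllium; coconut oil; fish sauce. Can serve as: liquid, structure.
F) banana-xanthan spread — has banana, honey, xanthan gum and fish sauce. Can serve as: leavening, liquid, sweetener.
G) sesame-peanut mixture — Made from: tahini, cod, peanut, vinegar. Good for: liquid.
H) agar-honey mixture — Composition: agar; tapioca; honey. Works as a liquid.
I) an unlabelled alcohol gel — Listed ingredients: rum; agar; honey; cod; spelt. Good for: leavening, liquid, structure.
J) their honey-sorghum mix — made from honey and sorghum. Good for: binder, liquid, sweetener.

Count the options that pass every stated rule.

0

A: has fish sauce, so not fish-free; has honey, so not honey-free — reject
B: not usable as a liquid; has honey, so not honey-free — out
C: not usable as a liquid; has cod, so not fish-free — reject
D: has honey, so not honey-free — reject
E: has fish sauce, so not fish-free — no
F: has fish sauce, so not fish-free; has honey, so not honey-free — reject
G: has cod, so not fish-free — out
H: has honey, so not honey-free — no
I: has cod, so not fish-free; has honey, so not honey-free — out
J: has honey, so not honey-free — out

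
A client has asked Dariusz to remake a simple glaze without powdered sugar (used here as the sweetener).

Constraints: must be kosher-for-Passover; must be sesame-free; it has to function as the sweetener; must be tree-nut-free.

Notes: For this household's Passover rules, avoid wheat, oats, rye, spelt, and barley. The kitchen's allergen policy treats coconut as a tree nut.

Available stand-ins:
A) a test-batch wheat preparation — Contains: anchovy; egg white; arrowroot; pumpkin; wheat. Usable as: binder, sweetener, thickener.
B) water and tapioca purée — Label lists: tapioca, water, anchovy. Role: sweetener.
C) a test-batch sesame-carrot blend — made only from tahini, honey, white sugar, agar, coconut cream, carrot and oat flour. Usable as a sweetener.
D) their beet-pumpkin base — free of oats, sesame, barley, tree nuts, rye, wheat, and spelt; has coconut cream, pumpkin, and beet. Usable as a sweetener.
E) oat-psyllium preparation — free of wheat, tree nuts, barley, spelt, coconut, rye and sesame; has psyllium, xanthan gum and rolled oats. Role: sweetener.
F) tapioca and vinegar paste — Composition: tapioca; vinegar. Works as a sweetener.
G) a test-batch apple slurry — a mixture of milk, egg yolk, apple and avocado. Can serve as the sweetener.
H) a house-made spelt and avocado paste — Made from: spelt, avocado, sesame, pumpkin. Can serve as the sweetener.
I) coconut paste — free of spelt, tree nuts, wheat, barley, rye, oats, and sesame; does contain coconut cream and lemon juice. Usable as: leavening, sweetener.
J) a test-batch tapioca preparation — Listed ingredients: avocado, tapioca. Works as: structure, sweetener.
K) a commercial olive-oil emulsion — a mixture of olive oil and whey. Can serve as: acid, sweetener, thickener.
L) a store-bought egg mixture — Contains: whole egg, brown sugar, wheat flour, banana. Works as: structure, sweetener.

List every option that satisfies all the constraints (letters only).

A: has wheat, so not kosher-for-Passover — reject
B: tree-nut-free, kosher-for-Passover — keep
C: has oat flour, so not kosher-for-Passover; has tahini, so not sesame-free (and 1 more) — out
D: has coconut cream, so not tree-nut-free — reject
E: has rolled oats, so not kosher-for-Passover — out
F: works as a sweetener, no sesame, tree-nut-free — valid
G: nothing on the exclusion list — valid
H: has spelt, so not kosher-for-Passover; has sesame, so not sesame-free — no
I: has coconut cream, so not tree-nut-free — out
J: only tapioca and avocado; none excluded — OK
K: every rule checks out — OK
L: has wheat flour, so not kosher-for-Passover — no

B, F, G, J, K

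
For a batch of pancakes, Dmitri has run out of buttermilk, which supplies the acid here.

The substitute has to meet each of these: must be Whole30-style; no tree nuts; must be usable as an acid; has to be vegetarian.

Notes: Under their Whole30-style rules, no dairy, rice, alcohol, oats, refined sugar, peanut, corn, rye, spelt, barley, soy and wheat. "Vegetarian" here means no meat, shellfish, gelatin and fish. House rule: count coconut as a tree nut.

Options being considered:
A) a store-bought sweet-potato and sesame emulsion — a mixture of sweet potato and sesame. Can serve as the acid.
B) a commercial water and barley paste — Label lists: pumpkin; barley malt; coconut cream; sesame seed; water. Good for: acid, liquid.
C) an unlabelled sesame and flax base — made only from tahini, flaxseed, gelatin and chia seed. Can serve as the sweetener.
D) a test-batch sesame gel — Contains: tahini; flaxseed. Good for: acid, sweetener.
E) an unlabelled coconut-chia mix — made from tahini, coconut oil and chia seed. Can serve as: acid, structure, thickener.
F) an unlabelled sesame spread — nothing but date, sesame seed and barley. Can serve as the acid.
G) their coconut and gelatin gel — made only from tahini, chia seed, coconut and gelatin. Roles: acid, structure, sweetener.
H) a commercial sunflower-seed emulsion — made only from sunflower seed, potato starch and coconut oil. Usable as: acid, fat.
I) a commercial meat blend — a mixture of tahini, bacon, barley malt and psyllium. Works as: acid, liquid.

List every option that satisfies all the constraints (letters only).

A, D

A: every rule checks out — valid
B: has barley malt, so not Whole30-style; has coconut cream, so not tree-nut-free — no
C: not usable as an acid; has gelatin, so not vegetarian — reject
D: works as an acid, vegetarian, tree-nut-free — keep
E: has coconut oil, so not tree-nut-free — out
F: has barley, so not Whole30-style — reject
G: has gelatin, so not vegetarian; has coconut, so not tree-nut-free — out
H: has coconut oil, so not tree-nut-free — no
I: has barley malt, so not Whole30-style; has bacon, so not vegetarian — reject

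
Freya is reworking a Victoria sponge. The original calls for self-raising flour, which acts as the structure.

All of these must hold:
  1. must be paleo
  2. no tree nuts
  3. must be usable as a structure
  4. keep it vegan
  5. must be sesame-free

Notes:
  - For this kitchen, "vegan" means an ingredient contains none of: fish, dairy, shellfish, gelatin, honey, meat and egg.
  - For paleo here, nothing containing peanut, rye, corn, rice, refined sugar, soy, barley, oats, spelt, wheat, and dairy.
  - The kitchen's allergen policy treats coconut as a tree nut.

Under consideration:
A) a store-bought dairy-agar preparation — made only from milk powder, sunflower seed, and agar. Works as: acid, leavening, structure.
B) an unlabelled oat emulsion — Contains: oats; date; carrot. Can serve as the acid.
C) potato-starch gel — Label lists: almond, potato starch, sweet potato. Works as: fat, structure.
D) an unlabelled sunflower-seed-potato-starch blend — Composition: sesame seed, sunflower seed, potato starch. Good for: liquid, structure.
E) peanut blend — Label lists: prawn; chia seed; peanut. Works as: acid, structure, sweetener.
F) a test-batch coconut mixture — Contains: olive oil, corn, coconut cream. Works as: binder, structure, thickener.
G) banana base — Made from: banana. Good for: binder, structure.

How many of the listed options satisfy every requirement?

A: has milk powder, so not vegan; has milk powder, so not paleo — reject
B: not usable as a structure; has oats, so not paleo — reject
C: has almond, so not tree-nut-free — no
D: has sesame seed, so not sesame-free — reject
E: has prawn, so not vegan; has peanut, so not paleo — no
F: has corn, so not paleo; has coconut cream, so not tree-nut-free — out
G: works as a structure, tree-nut-free, no sesame — keep

1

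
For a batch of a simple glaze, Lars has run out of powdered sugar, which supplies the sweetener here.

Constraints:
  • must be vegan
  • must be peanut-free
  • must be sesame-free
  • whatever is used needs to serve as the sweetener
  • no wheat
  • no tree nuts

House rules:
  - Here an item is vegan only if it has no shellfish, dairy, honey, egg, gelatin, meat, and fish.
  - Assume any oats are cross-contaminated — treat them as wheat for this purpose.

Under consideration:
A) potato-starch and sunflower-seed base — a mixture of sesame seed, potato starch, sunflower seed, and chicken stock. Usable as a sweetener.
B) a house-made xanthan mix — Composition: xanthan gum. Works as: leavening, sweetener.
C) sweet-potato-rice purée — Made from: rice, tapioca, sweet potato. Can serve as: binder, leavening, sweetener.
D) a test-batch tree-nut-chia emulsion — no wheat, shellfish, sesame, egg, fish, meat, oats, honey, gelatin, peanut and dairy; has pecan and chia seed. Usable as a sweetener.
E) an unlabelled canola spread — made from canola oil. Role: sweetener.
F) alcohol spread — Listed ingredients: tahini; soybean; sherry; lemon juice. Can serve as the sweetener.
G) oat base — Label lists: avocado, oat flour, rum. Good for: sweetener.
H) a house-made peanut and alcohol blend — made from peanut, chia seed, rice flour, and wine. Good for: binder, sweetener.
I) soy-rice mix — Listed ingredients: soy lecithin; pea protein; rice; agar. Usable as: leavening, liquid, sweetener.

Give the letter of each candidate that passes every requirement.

B, C, E, I

A: has chicken stock, so not vegan; has sesame seed, so not sesame-free — reject
B: no tree nuts, no sesame — valid
C: all constraints satisfied — OK
D: has pecan, so not tree-nut-free — out
E: works as a sweetener, no peanut, wheat-free — OK
F: has tahini, so not sesame-free — no
G: has oat flour, so not wheat-free — reject
H: has peanut, so not peanut-free — no
I: rice and soy lecithin etc. — none of it excluded — keep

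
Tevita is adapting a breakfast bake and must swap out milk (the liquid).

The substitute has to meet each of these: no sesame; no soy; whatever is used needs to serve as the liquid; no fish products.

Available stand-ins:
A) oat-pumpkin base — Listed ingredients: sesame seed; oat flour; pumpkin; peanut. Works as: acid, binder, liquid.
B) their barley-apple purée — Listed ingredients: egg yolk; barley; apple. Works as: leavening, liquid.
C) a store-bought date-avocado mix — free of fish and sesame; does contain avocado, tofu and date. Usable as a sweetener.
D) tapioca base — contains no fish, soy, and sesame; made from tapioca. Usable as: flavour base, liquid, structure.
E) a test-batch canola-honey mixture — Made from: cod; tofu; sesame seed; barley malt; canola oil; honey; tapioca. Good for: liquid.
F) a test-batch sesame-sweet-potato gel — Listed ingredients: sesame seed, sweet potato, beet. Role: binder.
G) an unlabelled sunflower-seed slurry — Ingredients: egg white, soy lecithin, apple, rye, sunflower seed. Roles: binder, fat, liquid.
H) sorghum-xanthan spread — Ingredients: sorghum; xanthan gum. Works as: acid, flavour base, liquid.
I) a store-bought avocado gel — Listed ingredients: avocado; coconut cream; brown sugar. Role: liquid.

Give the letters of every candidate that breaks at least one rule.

A: has sesame seed, so not sesame-free — out
B: no sesame, no soy — valid
C: not usable as a liquid; has tofu, so not soy-free — no
D: works as a liquid, no sesame, no fish — keep
E: has sesame seed, so not sesame-free; has tofu, so not soy-free (and 1 more) — out
F: not usable as a liquid; has sesame seed, so not sesame-free — no
G: has soy lecithin, so not soy-free — reject
H: only sorghum and xanthan gum; none excluded — keep
I: works as a liquid, no sesame, no soy — keep

A, C, E, F, G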